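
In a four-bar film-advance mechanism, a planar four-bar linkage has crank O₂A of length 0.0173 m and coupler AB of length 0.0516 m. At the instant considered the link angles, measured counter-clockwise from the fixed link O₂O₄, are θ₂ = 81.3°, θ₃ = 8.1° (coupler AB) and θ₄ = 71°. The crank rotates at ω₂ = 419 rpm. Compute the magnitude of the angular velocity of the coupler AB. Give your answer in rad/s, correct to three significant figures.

ω₂ = 43.88 rad/s (from 419 rpm).
Differentiating the loop-closure r₂e^{iθ₂}+r₃e^{iθ₃}=r₁+r₄e^{iθ₄} gives r₂ω₂e^{iθ₂}+r₃ω₃e^{iθ₃}=r₄ω₄e^{iθ₄}.
Eliminating the other unknown: ω₃ = r₂ω₂ sin(θ₄−θ₂) / [r₃ sin(θ₃−θ₄)].
Numerator sine = -0.17880; denominator sine = -0.89021.
Result = 0.0173·43.88·(-0.17880) / (0.0516·(-0.89021)) = +2.9547 rad/s; magnitude 2.9547 rad/s.

2.95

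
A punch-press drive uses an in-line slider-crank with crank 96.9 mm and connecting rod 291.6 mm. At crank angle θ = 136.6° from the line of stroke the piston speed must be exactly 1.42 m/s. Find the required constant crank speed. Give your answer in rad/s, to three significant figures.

28.4

For an in-line slider-crank, |v_piston| = rω|sinθ|·[1 + r cosθ/√(L² − r² sin²θ)].
With r = 0.0969 m, L = 0.2916 m, θ = 136.6°: the bracketed kinematic factor |dx/dθ| = 0.050068 m.
ω = v/|dx/dθ| = 1.42/0.050068 = 28.362 rad/s.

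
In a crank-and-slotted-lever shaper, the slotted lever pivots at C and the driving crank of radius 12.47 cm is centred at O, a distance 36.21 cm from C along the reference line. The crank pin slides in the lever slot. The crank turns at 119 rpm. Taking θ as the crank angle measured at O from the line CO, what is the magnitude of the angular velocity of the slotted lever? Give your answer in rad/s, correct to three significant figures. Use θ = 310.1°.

2.72

ω = 12.46 rad/s (from 119 rpm).
Crank pin A relative to C: A = (d + r cosθ, r sinθ); lever angle φ = atan2(r sinθ, d + r cosθ).
Differentiating tanφ: φ̇ = rω(d cosθ + r)/(d² + r² + 2dr cosθ).
d² + r² + 2dr cosθ = |CA|² = 0.204836 m²;  d cosθ + r = +0.35794 m.
|ω_lever| = |0.1247·12.46·+0.35794| / 0.204836 = 2.7155 rad/s.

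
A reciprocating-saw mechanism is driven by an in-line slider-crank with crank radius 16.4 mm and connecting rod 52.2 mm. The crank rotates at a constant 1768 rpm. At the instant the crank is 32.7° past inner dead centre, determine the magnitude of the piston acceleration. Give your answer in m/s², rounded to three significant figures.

ω = 2π·1768/60 = 185.1 rad/s
x(θ) = r cosθ + √(L² − r² sin²θ); with ω constant, a = ω²·d²x/dθ².
d²x/dθ² = −r cosθ − r²(cos2θ)/√u − r⁴ sin²2θ/(4u^{3/2}),  u = L² − r² sin²θ = 0.00264634 m².
Substituting r = 0.0164 m, L = 0.0522 m, θ = 32.7°: d²x/dθ² = -0.016087 m.
a = ω²·d²x/dθ² = (185.1)²·(-0.016087) = -551.44 m/s²;  |a| = 551.44 m/s².

551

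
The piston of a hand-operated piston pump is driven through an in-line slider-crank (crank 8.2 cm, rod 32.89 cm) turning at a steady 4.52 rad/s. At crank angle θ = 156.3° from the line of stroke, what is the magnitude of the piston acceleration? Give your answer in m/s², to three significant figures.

ω = 4.52 rad/s
x(θ) = r cosθ + √(L² − r² sin²θ); with ω constant, a = ω²·d²x/dθ².
d²x/dθ² = −r cosθ − r²(cos2θ)/√u − r⁴ sin²2θ/(4u^{3/2}),  u = L² − r² sin²θ = 0.107089 m².
Substituting r = 0.082 m, L = 0.3289 m, θ = 156.3°: d²x/dθ² = +0.061002 m.
a = ω²·d²x/dθ² = (4.52)²·(+0.061002) = +1.2463 m/s²;  |a| = 1.2463 m/s².

1.25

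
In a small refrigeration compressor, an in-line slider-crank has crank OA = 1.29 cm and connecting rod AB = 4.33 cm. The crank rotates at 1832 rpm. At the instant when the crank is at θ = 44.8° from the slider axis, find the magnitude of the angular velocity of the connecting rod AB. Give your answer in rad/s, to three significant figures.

ω = 191.8 rad/s (converted from 1832 rpm).
The rod makes angle φ with the slider axis where L sinφ = r sinθ; differentiating, L cosφ·φ̇ = r ω cosθ.
L cosφ = √(L² − r² sin²θ) = 0.042335 m.
|ω_rod| = r ω |cosθ| / √(L² − r² sin²θ) = 0.0129·191.8·0.70957/0.042335 = 41.48 rad/s.

41.5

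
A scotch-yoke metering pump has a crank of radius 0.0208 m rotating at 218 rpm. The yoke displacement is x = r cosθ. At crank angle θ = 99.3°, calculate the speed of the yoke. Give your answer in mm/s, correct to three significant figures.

ω = 22.83 rad/s (from 218 rpm).
x = r cosθ ⇒ ẋ = −rω sinθ.
|v| = rω|sinθ| = 0.0208·22.83·|sin 99.3°| = 0.4686 m/s = 468.6 mm/s.

469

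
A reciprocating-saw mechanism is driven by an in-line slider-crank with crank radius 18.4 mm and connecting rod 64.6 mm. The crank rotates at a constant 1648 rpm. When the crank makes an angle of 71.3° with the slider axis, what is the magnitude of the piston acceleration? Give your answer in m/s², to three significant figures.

ω = 2π·1648/60 = 172.6 rad/s
x(θ) = r cosθ + √(L² − r² sin²θ); with ω constant, a = ω²·d²x/dθ².
d²x/dθ² = −r cosθ − r²(cos2θ)/√u − r⁴ sin²2θ/(4u^{3/2}),  u = L² − r² sin²θ = 0.0038694 m².
Substituting r = 0.0184 m, L = 0.0646 m, θ = 71.3°: d²x/dθ² = -0.0016194 m.
a = ω²·d²x/dθ² = (172.6)²·(-0.0016194) = -48.232 m/s²;  |a| = 48.232 m/s².

48.2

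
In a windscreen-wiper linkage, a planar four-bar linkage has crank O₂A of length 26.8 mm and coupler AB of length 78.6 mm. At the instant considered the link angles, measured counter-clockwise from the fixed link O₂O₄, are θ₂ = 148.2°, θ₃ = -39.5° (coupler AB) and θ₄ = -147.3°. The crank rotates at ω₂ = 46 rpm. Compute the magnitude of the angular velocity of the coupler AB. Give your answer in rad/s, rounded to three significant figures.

1.56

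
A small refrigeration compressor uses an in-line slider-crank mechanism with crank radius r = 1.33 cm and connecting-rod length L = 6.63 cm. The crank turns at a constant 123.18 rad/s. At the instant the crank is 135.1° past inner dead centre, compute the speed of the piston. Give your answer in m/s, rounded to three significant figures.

ω = 123.2 rad/s
For an in-line slider-crank, x = r cosθ + √(L² − r² sin²θ), so v = −rω sinθ·[1 + r cosθ/√(L² − r² sin²θ)].
With r = 0.0133 m, L = 0.0663 m, θ = 135.1°: √(L² − r² sin²θ) = 0.065632 m.
v = −0.0133·123.2·0.70587·[1 + 0.0133·-0.70834/0.065632] = -0.99043 m/s.
|v| = 0.99043 m/s.

0.990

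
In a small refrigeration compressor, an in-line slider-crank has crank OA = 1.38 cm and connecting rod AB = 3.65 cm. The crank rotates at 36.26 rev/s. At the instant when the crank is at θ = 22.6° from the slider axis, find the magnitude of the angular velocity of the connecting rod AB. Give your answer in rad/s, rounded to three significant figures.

80.4

ω = 227.8 rad/s (converted from 36.26 rev/s).
The rod makes angle φ with the slider axis where L sinφ = r sinθ; differentiating, L cosφ·φ̇ = r ω cosθ.
L cosφ = √(L² − r² sin²θ) = 0.036113 m.
|ω_rod| = r ω |cosθ| / √(L² − r² sin²θ) = 0.0138·227.8·0.92321/0.036113 = 80.376 rad/s.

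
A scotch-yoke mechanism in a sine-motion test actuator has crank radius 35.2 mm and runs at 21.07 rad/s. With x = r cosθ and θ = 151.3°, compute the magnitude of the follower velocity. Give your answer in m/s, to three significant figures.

ω = 21.07 rad/s
x = r cosθ ⇒ ẋ = −rω sinθ.
|v| = rω|sinθ| = 0.0352·21.07·|sin 151.3°| = 0.35616 m/s.

0.356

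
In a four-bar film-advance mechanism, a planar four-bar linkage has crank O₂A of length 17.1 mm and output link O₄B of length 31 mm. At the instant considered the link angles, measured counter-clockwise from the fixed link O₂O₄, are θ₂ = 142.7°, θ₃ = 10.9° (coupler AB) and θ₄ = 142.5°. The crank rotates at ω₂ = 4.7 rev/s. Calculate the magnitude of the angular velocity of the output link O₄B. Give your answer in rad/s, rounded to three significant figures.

16.2

ω₂ = 29.53 rad/s (from 4.7 rev/s).
Differentiating the loop-closure r₂e^{iθ₂}+r₃e^{iθ₃}=r₁+r₄e^{iθ₄} gives r₂ω₂e^{iθ₂}+r₃ω₃e^{iθ₃}=r₄ω₄e^{iθ₄}.
Eliminating the other unknown: ω₄ = r₂ω₂ sin(θ₂−θ₃) / [r₄ sin(θ₄−θ₃)].
Numerator sine = +0.74548; denominator sine = +0.74780.
Result = 0.0171·29.53·(+0.74548) / (0.031·(+0.74780)) = +16.239 rad/s; magnitude 16.239 rad/s.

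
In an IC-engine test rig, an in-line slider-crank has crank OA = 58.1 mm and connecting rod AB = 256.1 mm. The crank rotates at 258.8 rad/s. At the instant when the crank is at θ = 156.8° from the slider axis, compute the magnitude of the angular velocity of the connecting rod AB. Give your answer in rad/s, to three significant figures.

ω = 258.8 rad/s
The rod makes angle φ with the slider axis where L sinφ = r sinθ; differentiating, L cosφ·φ̇ = r ω cosθ.
L cosφ = √(L² − r² sin²θ) = 0.25508 m.
|ω_rod| = r ω |cosθ| / √(L² − r² sin²θ) = 0.0581·258.8·0.91914/0.25508 = 54.182 rad/s.

54.2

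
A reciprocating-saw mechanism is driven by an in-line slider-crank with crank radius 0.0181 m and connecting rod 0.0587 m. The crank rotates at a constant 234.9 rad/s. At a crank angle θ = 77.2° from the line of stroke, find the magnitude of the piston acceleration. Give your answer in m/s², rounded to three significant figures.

68.4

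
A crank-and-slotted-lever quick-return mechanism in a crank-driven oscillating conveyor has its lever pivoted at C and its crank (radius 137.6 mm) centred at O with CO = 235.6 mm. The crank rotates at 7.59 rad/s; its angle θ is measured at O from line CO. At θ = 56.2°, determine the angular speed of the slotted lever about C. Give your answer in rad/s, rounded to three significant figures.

ω = 7.59 rad/s
Crank pin A relative to C: A = (d + r cosθ, r sinθ); lever angle φ = atan2(r sinθ, d + r cosθ).
Differentiating tanφ: φ̇ = rω(d cosθ + r)/(d² + r² + 2dr cosθ).
d² + r² + 2dr cosθ = |CA|² = 0.11051 m²;  d cosθ + r = +0.26866 m.
|ω_lever| = |0.1376·7.59·+0.26866| / 0.11051 = 2.539 rad/s.

2.54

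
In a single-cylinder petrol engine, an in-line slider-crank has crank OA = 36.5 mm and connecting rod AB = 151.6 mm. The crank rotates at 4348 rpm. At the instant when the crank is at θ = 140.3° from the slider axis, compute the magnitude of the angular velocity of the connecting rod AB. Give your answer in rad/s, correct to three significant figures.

ω = 455.3 rad/s (converted from 4348 rpm).
The rod makes angle φ with the slider axis where L sinφ = r sinθ; differentiating, L cosφ·φ̇ = r ω cosθ.
L cosφ = √(L² − r² sin²θ) = 0.1498 m.
|ω_rod| = r ω |cosθ| / √(L² − r² sin²θ) = 0.0365·455.3·0.76940/0.1498 = 85.361 rad/s.

85.4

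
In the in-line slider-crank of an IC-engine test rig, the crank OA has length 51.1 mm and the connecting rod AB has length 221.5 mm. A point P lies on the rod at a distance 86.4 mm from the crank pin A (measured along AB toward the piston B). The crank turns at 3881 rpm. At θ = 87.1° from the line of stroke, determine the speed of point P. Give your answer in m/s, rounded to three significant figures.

ω = 406.4 rad/s.  Crank-pin speed |V_A| = rω = 20.768 m/s, perpendicular to OA.
Rod angle: sinφ = −(r/L) sinθ ⇒ φ = -13.321°; ω_rod = −rω cosθ/√(L²−r²sin²θ) = -4.8748 rad/s.
V_P = V_A + ω_rod × AP, with AP = 0.0864 m along the rod.
Components: V_Px = −rω sinθ − a·ω_rod·sinφ = -20.838 m/s;  V_Py = rω cosθ + a·ω_rod·cosφ = +0.64086 m/s.
|V_P| = √(V_Px² + V_Py²) = 20.848 m/s.

20.8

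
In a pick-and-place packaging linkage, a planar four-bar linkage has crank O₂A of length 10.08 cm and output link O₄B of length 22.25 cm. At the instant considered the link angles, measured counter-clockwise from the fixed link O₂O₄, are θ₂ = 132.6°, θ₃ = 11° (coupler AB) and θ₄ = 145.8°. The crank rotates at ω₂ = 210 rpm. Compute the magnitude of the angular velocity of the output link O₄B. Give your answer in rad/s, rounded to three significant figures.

ω₂ = 21.99 rad/s (from 210 rpm).
Differentiating the loop-closure r₂e^{iθ₂}+r₃e^{iθ₃}=r₁+r₄e^{iθ₄} gives r₂ω₂e^{iθ₂}+r₃ω₃e^{iθ₃}=r₄ω₄e^{iθ₄}.
Eliminating the other unknown: ω₄ = r₂ω₂ sin(θ₂−θ₃) / [r₄ sin(θ₄−θ₃)].
Numerator sine = +0.85173; denominator sine = +0.70957.
Result = 0.1008·21.99·(+0.85173) / (0.2225·(+0.70957)) = +11.959 rad/s; magnitude 11.959 rad/s.

12.0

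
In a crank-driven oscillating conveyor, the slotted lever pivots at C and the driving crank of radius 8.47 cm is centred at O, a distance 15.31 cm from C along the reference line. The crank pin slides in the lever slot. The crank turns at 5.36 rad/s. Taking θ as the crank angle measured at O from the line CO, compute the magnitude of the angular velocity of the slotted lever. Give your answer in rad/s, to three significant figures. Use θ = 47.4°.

ω = 5.36 rad/s
Crank pin A relative to C: A = (d + r cosθ, r sinθ); lever angle φ = atan2(r sinθ, d + r cosθ).
Differentiating tanφ: φ̇ = rω(d cosθ + r)/(d² + r² + 2dr cosθ).
d² + r² + 2dr cosθ = |CA|² = 0.0481686 m²;  d cosθ + r = +0.18833 m.
|ω_lever| = |0.0847·5.36·+0.18833| / 0.0481686 = 1.775 rad/s.

1.78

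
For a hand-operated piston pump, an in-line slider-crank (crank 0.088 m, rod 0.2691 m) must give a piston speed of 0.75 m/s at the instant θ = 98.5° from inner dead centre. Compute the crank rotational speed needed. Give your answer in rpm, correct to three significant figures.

86.7

For an in-line slider-crank, |v_piston| = rω|sinθ|·[1 + r cosθ/√(L² − r² sin²θ)].
With r = 0.088 m, L = 0.2691 m, θ = 98.5°: the bracketed kinematic factor |dx/dθ| = 0.082588 m.
ω = v/|dx/dθ| = 0.75/0.082588 = 9.0813 rad/s.
N = 60ω/(2π) = 86.72 rpm.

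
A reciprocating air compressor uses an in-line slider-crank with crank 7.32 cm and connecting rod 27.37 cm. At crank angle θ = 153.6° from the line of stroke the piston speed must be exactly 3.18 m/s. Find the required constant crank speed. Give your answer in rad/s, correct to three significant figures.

129

For an in-line slider-crank, |v_piston| = rω|sinθ|·[1 + r cosθ/√(L² − r² sin²θ)].
With r = 0.0732 m, L = 0.2737 m, θ = 153.6°: the bracketed kinematic factor |dx/dθ| = 0.024695 m.
ω = v/|dx/dθ| = 3.18/0.024695 = 128.77 rad/s.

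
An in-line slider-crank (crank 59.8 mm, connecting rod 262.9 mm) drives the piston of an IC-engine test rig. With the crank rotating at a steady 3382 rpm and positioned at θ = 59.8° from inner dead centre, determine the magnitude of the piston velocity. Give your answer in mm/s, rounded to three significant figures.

ω = 2π·3382/60 = 354.2 rad/s
For an in-line slider-crank, x = r cosθ + √(L² − r² sin²θ), so v = −rω sinθ·[1 + r cosθ/√(L² − r² sin²θ)].
With r = 0.0598 m, L = 0.2629 m, θ = 59.8°: √(L² − r² sin²θ) = 0.25777 m.
v = −0.0598·354.2·0.86427·[1 + 0.0598·0.50302/0.25777] = -20.44 m/s.
|v| = 20.44 m/s = 20440 mm/s.

20400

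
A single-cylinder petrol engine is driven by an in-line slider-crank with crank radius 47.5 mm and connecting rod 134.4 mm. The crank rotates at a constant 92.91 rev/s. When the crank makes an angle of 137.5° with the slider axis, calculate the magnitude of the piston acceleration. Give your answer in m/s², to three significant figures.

11200

ω = 2π·92.9 = 583.8 rad/s
x(θ) = r cosθ + √(L² − r² sin²θ); with ω constant, a = ω²·d²x/dθ².
d²x/dθ² = −r cosθ − r²(cos2θ)/√u − r⁴ sin²2θ/(4u^{3/2}),  u = L² − r² sin²θ = 0.0170336 m².
Substituting r = 0.0475 m, L = 0.1344 m, θ = 137.5°: d²x/dθ² = +0.032946 m.
a = ω²·d²x/dθ² = (583.8)²·(+0.032946) = +11228 m/s²;  |a| = 11228 m/s².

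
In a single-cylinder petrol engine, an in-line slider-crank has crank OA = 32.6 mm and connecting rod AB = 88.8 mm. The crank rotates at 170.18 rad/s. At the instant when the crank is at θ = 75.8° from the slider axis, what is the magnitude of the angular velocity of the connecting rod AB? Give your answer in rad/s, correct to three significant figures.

ω = 170.2 rad/s
The rod makes angle φ with the slider axis where L sinφ = r sinθ; differentiating, L cosφ·φ̇ = r ω cosθ.
L cosφ = √(L² − r² sin²θ) = 0.082986 m.
|ω_rod| = r ω |cosθ| / √(L² − r² sin²θ) = 0.0326·170.2·0.24531/0.082986 = 16.4 rad/s.

16.4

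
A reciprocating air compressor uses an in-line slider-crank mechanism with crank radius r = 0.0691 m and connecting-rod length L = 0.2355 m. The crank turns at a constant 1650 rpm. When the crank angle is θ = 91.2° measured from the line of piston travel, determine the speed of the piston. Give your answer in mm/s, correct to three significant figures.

ω = 2π·1650/60 = 172.8 rad/s
For an in-line slider-crank, x = r cosθ + √(L² − r² sin²θ), so v = −rω sinθ·[1 + r cosθ/√(L² − r² sin²θ)].
With r = 0.0691 m, L = 0.2355 m, θ = 91.2°: √(L² − r² sin²θ) = 0.22514 m.
v = −0.0691·172.8·0.99978·[1 + 0.0691·-0.02094/0.22514] = -11.86 m/s.
|v| = 11.86 m/s = 11860 mm/s.

11900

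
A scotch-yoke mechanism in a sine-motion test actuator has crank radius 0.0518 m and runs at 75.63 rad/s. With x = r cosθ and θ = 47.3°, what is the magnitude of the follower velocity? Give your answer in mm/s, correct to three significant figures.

ω = 75.63 rad/s
x = r cosθ ⇒ ẋ = −rω sinθ.
|v| = rω|sinθ| = 0.0518·75.63·|sin 47.3°| = 2.8791 m/s = 2879.1 mm/s.

2880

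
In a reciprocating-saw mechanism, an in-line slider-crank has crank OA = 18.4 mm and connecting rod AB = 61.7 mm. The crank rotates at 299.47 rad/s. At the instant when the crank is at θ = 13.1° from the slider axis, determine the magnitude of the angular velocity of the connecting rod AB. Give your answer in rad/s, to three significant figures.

ω = 299.5 rad/s
The rod makes angle φ with the slider axis where L sinφ = r sinθ; differentiating, L cosφ·φ̇ = r ω cosθ.
L cosφ = √(L² − r² sin²θ) = 0.061559 m.
|ω_rod| = r ω |cosθ| / √(L² − r² sin²θ) = 0.0184·299.5·0.97398/0.061559 = 87.182 rad/s.

87.2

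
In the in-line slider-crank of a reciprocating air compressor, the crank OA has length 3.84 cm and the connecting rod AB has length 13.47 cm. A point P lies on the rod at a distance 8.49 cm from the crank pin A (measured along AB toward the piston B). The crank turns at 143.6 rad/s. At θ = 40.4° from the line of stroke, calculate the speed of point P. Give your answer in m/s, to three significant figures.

4.36

ω = 143.6 rad/s.  Crank-pin speed |V_A| = rω = 5.5142 m/s, perpendicular to OA.
Rod angle: sinφ = −(r/L) sinθ ⇒ φ = -10.647°; ω_rod = −rω cosθ/√(L²−r²sin²θ) = -31.721 rad/s.
V_P = V_A + ω_rod × AP, with AP = 0.0849 m along the rod.
Components: V_Px = −rω sinθ − a·ω_rod·sinφ = -4.0715 m/s;  V_Py = rω cosθ + a·ω_rod·cosφ = +1.5525 m/s.
|V_P| = √(V_Px² + V_Py²) = 4.3574 m/s.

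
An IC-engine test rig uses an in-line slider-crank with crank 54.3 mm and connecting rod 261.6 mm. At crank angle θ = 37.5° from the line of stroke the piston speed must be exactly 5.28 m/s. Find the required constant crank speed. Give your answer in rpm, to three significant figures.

For an in-line slider-crank, |v_piston| = rω|sinθ|·[1 + r cosθ/√(L² − r² sin²θ)].
With r = 0.0543 m, L = 0.2616 m, θ = 37.5°: the bracketed kinematic factor |dx/dθ| = 0.038543 m.
ω = v/|dx/dθ| = 5.28/0.038543 = 136.99 rad/s.
N = 60ω/(2π) = 1308.2 rpm.

1310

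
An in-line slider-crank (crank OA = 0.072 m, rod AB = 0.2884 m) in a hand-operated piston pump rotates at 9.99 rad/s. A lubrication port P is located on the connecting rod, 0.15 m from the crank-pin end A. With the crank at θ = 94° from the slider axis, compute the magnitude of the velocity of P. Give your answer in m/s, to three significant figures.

0.711

ω = 9.99 rad/s.  Crank-pin speed |V_A| = rω = 0.71928 m/s, perpendicular to OA.
Rod angle: sinφ = −(r/L) sinθ ⇒ φ = -14.421°; ω_rod = −rω cosθ/√(L²−r²sin²θ) = +0.17964 rad/s.
V_P = V_A + ω_rod × AP, with AP = 0.15 m along the rod.
Components: V_Px = −rω sinθ − a·ω_rod·sinφ = -0.71082 m/s;  V_Py = rω cosθ + a·ω_rod·cosφ = -0.024078 m/s.
|V_P| = √(V_Px² + V_Py²) = 0.71122 m/s.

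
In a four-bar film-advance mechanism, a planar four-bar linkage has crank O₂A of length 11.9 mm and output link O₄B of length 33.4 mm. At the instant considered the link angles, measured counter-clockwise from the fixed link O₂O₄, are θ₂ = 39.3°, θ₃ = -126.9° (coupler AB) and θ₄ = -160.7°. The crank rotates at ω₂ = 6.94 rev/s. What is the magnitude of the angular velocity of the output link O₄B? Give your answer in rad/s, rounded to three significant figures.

6.66

ω₂ = 43.61 rad/s (from 6.94 rev/s).
Differentiating the loop-closure r₂e^{iθ₂}+r₃e^{iθ₃}=r₁+r₄e^{iθ₄} gives r₂ω₂e^{iθ₂}+r₃ω₃e^{iθ₃}=r₄ω₄e^{iθ₄}.
Eliminating the other unknown: ω₄ = r₂ω₂ sin(θ₂−θ₃) / [r₄ sin(θ₄−θ₃)].
Numerator sine = +0.23853; denominator sine = -0.55630.
Result = 0.0119·43.61·(+0.23853) / (0.0334·(-0.55630)) = -6.6617 rad/s; magnitude 6.6617 rad/s.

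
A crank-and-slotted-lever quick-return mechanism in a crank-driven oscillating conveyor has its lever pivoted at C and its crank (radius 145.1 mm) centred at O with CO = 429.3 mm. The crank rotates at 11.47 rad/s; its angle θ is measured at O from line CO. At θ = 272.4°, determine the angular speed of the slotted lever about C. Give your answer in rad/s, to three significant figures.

ω = 11.47 rad/s
Crank pin A relative to C: A = (d + r cosθ, r sinθ); lever angle φ = atan2(r sinθ, d + r cosθ).
Differentiating tanφ: φ̇ = rω(d cosθ + r)/(d² + r² + 2dr cosθ).
d² + r² + 2dr cosθ = |CA|² = 0.210569 m²;  d cosθ + r = +0.16308 m.
|ω_lever| = |0.1451·11.47·+0.16308| / 0.210569 = 1.2889 rad/s.

1.29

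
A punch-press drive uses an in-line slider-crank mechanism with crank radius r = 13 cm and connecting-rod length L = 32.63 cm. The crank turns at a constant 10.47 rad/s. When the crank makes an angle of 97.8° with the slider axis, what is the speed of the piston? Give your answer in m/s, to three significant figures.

1.27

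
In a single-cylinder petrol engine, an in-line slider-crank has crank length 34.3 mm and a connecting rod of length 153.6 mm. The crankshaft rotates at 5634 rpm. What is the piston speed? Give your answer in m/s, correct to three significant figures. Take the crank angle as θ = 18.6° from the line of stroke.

ω = 2π·5634/60 = 590 rad/s
For an in-line slider-crank, x = r cosθ + √(L² − r² sin²θ), so v = −rω sinθ·[1 + r cosθ/√(L² − r² sin²θ)].
With r = 0.0343 m, L = 0.1536 m, θ = 18.6°: √(L² − r² sin²θ) = 0.15321 m.
v = −0.0343·590·0.31896·[1 + 0.0343·0.94777/0.15321] = -7.8243 m/s.
|v| = 7.8243 m/s.

7.82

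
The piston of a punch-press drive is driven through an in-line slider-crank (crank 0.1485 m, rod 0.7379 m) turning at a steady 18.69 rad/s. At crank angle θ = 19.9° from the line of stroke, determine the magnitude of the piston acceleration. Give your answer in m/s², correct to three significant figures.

ω = 18.69 rad/s
x(θ) = r cosθ + √(L² − r² sin²θ); with ω constant, a = ω²·d²x/dθ².
d²x/dθ² = −r cosθ − r²(cos2θ)/√u − r⁴ sin²2θ/(4u^{3/2}),  u = L² − r² sin²θ = 0.541941 m².
Substituting r = 0.1485 m, L = 0.7379 m, θ = 19.9°: d²x/dθ² = -0.16277 m.
a = ω²·d²x/dθ² = (18.69)²·(-0.16277) = -56.859 m/s²;  |a| = 56.859 m/s².

56.9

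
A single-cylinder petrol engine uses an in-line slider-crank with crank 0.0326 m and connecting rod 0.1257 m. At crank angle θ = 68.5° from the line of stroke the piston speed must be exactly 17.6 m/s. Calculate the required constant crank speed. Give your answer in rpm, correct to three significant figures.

5050

For an in-line slider-crank, |v_piston| = rω|sinθ|·[1 + r cosθ/√(L² − r² sin²θ)].
With r = 0.0326 m, L = 0.1257 m, θ = 68.5°: the bracketed kinematic factor |dx/dθ| = 0.033302 m.
ω = v/|dx/dθ| = 17.6/0.033302 = 528.49 rad/s.
N = 60ω/(2π) = 5046.7 rpm.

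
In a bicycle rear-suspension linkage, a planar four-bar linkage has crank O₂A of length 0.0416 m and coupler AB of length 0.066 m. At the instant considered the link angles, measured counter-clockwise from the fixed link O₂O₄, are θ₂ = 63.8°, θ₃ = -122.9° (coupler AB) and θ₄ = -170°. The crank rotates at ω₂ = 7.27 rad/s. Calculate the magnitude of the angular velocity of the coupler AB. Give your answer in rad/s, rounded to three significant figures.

5.05

ω₂ = 7.27 rad/s
Differentiating the loop-closure r₂e^{iθ₂}+r₃e^{iθ₃}=r₁+r₄e^{iθ₄} gives r₂ω₂e^{iθ₂}+r₃ω₃e^{iθ₃}=r₄ω₄e^{iθ₄}.
Eliminating the other unknown: ω₃ = r₂ω₂ sin(θ₄−θ₂) / [r₃ sin(θ₃−θ₄)].
Numerator sine = +0.80696; denominator sine = +0.73254.
Result = 0.0416·7.27·(+0.80696) / (0.066·(+0.73254)) = +5.0478 rad/s; magnitude 5.0478 rad/s.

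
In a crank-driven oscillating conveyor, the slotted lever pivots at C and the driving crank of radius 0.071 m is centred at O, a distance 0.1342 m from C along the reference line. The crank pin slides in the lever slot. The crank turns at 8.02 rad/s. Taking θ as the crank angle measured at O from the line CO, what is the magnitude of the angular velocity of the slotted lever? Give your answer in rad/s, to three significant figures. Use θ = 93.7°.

ω = 8.02 rad/s
Crank pin A relative to C: A = (d + r cosθ, r sinθ); lever angle φ = atan2(r sinθ, d + r cosθ).
Differentiating tanφ: φ̇ = rω(d cosθ + r)/(d² + r² + 2dr cosθ).
d² + r² + 2dr cosθ = |CA|² = 0.0218209 m²;  d cosθ + r = +0.06234 m.
|ω_lever| = |0.071·8.02·+0.06234| / 0.0218209 = 1.6268 rad/s.

1.63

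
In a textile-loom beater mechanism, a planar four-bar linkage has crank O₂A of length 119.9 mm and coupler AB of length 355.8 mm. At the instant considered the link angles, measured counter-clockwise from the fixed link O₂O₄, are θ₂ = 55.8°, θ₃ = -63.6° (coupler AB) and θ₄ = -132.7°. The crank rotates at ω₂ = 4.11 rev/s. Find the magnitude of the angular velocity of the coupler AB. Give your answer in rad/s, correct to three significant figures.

1.38

ω₂ = 25.82 rad/s (from 4.11 rev/s).
Differentiating the loop-closure r₂e^{iθ₂}+r₃e^{iθ₃}=r₁+r₄e^{iθ₄} gives r₂ω₂e^{iθ₂}+r₃ω₃e^{iθ₃}=r₄ω₄e^{iθ₄}.
Eliminating the other unknown: ω₃ = r₂ω₂ sin(θ₄−θ₂) / [r₃ sin(θ₃−θ₄)].
Numerator sine = +0.14781; denominator sine = +0.93420.
Result = 0.1199·25.82·(+0.14781) / (0.3558·(+0.93420)) = +1.3769 rad/s; magnitude 1.3769 rad/s.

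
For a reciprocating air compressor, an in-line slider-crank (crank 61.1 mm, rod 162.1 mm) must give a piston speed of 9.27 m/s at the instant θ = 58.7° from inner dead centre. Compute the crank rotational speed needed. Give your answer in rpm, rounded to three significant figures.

1400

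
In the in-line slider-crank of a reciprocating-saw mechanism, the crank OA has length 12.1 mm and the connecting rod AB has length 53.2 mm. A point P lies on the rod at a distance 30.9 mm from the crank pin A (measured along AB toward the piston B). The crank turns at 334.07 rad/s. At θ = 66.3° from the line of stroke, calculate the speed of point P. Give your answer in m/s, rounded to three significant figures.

ω = 334.1 rad/s.  Crank-pin speed |V_A| = rω = 4.0422 m/s, perpendicular to OA.
Rod angle: sinφ = −(r/L) sinθ ⇒ φ = -12.020°; ω_rod = −rω cosθ/√(L²−r²sin²θ) = -31.226 rad/s.
V_P = V_A + ω_rod × AP, with AP = 0.0309 m along the rod.
Components: V_Px = −rω sinθ − a·ω_rod·sinφ = -3.9023 m/s;  V_Py = rω cosθ + a·ω_rod·cosφ = +0.68106 m/s.
|V_P| = √(V_Px² + V_Py²) = 3.9613 m/s.

3.96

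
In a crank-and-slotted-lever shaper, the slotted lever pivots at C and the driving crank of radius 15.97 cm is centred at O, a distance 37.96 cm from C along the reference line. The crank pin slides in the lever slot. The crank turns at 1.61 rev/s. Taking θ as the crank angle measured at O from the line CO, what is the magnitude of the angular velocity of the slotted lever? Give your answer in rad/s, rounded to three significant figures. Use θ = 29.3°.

2.88

ω = 10.12 rad/s (from 1.61 rev/s).
Crank pin A relative to C: A = (d + r cosθ, r sinθ); lever angle φ = atan2(r sinθ, d + r cosθ).
Differentiating tanφ: φ̇ = rω(d cosθ + r)/(d² + r² + 2dr cosθ).
d² + r² + 2dr cosθ = |CA|² = 0.275334 m²;  d cosθ + r = +0.49074 m.
|ω_lever| = |0.1597·10.12·+0.49074| / 0.275334 = 2.8794 rad/s.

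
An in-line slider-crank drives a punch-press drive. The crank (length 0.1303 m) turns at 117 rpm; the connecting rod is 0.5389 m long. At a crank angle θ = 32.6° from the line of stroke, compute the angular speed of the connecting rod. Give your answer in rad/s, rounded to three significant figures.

2.52

ω = 12.25 rad/s (converted from 117 rpm).
The rod makes angle φ with the slider axis where L sinφ = r sinθ; differentiating, L cosφ·φ̇ = r ω cosθ.
L cosφ = √(L² − r² sin²θ) = 0.53431 m.
|ω_rod| = r ω |cosθ| / √(L² − r² sin²θ) = 0.1303·12.25·0.84245/0.53431 = 2.5172 rad/s.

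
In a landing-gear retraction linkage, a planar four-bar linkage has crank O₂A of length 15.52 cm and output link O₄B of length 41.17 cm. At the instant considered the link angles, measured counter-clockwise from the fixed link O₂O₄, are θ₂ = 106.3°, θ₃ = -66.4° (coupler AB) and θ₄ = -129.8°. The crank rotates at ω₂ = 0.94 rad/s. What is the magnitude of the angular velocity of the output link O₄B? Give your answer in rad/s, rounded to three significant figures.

ω₂ = 0.94 rad/s
Differentiating the loop-closure r₂e^{iθ₂}+r₃e^{iθ₃}=r₁+r₄e^{iθ₄} gives r₂ω₂e^{iθ₂}+r₃ω₃e^{iθ₃}=r₄ω₄e^{iθ₄}.
Eliminating the other unknown: ω₄ = r₂ω₂ sin(θ₂−θ₃) / [r₄ sin(θ₄−θ₃)].
Numerator sine = +0.12706; denominator sine = -0.89415.
Result = 0.1552·0.94·(+0.12706) / (0.4117·(-0.89415)) = -0.050356 rad/s; magnitude 0.050356 rad/s.

0.0504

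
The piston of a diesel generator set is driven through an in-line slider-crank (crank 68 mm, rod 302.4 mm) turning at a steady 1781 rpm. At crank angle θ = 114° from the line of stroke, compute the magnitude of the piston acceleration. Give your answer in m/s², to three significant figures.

ω = 2π·1781/60 = 186.5 rad/s
x(θ) = r cosθ + √(L² − r² sin²θ); with ω constant, a = ω²·d²x/dθ².
d²x/dθ² = −r cosθ − r²(cos2θ)/√u − r⁴ sin²2θ/(4u^{3/2}),  u = L² − r² sin²θ = 0.0875867 m².
Substituting r = 0.068 m, L = 0.3024 m, θ = 114°: d²x/dθ² = +0.037999 m.
a = ω²·d²x/dθ² = (186.5)²·(+0.037999) = +1321.8 m/s²;  |a| = 1321.8 m/s².

1320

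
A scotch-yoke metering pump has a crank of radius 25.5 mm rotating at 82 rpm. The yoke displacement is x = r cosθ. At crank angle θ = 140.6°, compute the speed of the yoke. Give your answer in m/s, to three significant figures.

0.139

ω = 8.587 rad/s (from 82 rpm).
x = r cosθ ⇒ ẋ = −rω sinθ.
|v| = rω|sinθ| = 0.0255·8.587·|sin 140.6°| = 0.13899 m/s.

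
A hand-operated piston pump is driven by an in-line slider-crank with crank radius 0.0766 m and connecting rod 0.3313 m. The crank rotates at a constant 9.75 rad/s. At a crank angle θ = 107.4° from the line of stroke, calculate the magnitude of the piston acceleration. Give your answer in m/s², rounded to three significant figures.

ω = 9.75 rad/s
x(θ) = r cosθ + √(L² − r² sin²θ); with ω constant, a = ω²·d²x/dθ².
d²x/dθ² = −r cosθ − r²(cos2θ)/√u − r⁴ sin²2θ/(4u^{3/2}),  u = L² − r² sin²θ = 0.104417 m².
Substituting r = 0.0766 m, L = 0.3313 m, θ = 107.4°: d²x/dθ² = +0.037734 m.
a = ω²·d²x/dθ² = (9.75)²·(+0.037734) = +3.5871 m/s²;  |a| = 3.5871 m/s².

3.59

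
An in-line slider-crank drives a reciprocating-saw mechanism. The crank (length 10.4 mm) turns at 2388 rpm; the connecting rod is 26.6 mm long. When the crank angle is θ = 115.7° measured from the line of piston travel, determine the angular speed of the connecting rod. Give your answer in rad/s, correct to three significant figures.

ω = 250.1 rad/s (converted from 2388 rpm).
The rod makes angle φ with the slider axis where L sinφ = r sinθ; differentiating, L cosφ·φ̇ = r ω cosθ.
L cosφ = √(L² − r² sin²θ) = 0.024895 m.
|ω_rod| = r ω |cosθ| / √(L² − r² sin²θ) = 0.0104·250.1·0.43366/0.024895 = 45.304 rad/s.

45.3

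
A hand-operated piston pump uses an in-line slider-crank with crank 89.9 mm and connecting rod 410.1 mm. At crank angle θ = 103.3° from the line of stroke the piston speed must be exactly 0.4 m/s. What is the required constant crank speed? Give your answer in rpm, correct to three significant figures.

46.0

For an in-line slider-crank, |v_piston| = rω|sinθ|·[1 + r cosθ/√(L² − r² sin²θ)].
With r = 0.0899 m, L = 0.4101 m, θ = 103.3°: the bracketed kinematic factor |dx/dθ| = 0.082973 m.
ω = v/|dx/dθ| = 0.4/0.082973 = 4.8209 rad/s.
N = 60ω/(2π) = 46.036 rpm.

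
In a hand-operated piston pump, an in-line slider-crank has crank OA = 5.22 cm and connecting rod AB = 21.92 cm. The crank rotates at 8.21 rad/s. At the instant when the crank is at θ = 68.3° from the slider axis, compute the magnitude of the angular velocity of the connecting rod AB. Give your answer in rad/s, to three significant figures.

ω = 8.21 rad/s
The rod makes angle φ with the slider axis where L sinφ = r sinθ; differentiating, L cosφ·φ̇ = r ω cosθ.
L cosφ = √(L² − r² sin²θ) = 0.21377 m.
|ω_rod| = r ω |cosθ| / √(L² − r² sin²θ) = 0.0522·8.21·0.36975/0.21377 = 0.74127 rad/s.

0.741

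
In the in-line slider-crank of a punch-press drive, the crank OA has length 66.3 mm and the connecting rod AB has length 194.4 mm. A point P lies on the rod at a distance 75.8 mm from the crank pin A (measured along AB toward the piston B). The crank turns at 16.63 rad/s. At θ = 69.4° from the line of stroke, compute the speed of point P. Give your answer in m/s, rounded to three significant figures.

1.11

ω = 16.63 rad/s.  Crank-pin speed |V_A| = rω = 1.1026 m/s, perpendicular to OA.
Rod angle: sinφ = −(r/L) sinθ ⇒ φ = -18.617°; ω_rod = −rω cosθ/√(L²−r²sin²θ) = -2.1057 rad/s.
V_P = V_A + ω_rod × AP, with AP = 0.0758 m along the rod.
Components: V_Px = −rω sinθ − a·ω_rod·sinφ = -1.083 m/s;  V_Py = rω cosθ + a·ω_rod·cosφ = +0.23667 m/s.
|V_P| = √(V_Px² + V_Py²) = 1.1086 m/s.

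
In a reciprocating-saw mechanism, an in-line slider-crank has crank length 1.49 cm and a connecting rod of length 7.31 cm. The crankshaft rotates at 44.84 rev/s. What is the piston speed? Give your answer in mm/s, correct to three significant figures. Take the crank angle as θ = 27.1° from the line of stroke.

ω = 2π·44.8 = 281.7 rad/s
For an in-line slider-crank, x = r cosθ + √(L² − r² sin²θ), so v = −rω sinθ·[1 + r cosθ/√(L² − r² sin²θ)].
With r = 0.0149 m, L = 0.0731 m, θ = 27.1°: √(L² − r² sin²θ) = 0.072784 m.
v = −0.0149·281.7·0.45554·[1 + 0.0149·0.89021/0.072784] = -2.2608 m/s.
|v| = 2.2608 m/s = 2260.8 mm/s.

2260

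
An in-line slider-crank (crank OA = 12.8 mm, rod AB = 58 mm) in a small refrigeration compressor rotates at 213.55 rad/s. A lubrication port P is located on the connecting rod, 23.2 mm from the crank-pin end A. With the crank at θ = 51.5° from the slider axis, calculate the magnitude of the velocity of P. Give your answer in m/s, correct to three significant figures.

ω = 213.6 rad/s.  Crank-pin speed |V_A| = rω = 2.7334 m/s, perpendicular to OA.
Rod angle: sinφ = −(r/L) sinθ ⇒ φ = -9.946°; ω_rod = −rω cosθ/√(L²−r²sin²θ) = -29.786 rad/s.
V_P = V_A + ω_rod × AP, with AP = 0.0232 m along the rod.
Components: V_Px = −rω sinθ − a·ω_rod·sinφ = -2.2586 m/s;  V_Py = rω cosθ + a·ω_rod·cosφ = +1.021 m/s.
|V_P| = √(V_Px² + V_Py²) = 2.4786 m/s.

2.48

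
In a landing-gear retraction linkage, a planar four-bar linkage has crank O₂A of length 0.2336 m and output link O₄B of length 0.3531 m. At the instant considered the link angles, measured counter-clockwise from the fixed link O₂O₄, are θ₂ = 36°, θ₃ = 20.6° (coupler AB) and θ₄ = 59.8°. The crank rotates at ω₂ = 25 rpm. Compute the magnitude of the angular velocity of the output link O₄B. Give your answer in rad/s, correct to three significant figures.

ω₂ = 2.618 rad/s (from 25 rpm).
Differentiating the loop-closure r₂e^{iθ₂}+r₃e^{iθ₃}=r₁+r₄e^{iθ₄} gives r₂ω₂e^{iθ₂}+r₃ω₃e^{iθ₃}=r₄ω₄e^{iθ₄}.
Eliminating the other unknown: ω₄ = r₂ω₂ sin(θ₂−θ₃) / [r₄ sin(θ₄−θ₃)].
Numerator sine = +0.26556; denominator sine = +0.63203.
Result = 0.2336·2.618·(+0.26556) / (0.3531·(+0.63203)) = +0.72772 rad/s; magnitude 0.72772 rad/s.

0.728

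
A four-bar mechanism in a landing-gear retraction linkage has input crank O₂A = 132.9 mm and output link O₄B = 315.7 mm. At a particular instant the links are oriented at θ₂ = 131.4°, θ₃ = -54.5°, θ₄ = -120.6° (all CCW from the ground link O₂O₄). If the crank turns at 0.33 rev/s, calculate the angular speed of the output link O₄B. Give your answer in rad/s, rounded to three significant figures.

ω₂ = 2.073 rad/s (from 0.33 rev/s).
Differentiating the loop-closure r₂e^{iθ₂}+r₃e^{iθ₃}=r₁+r₄e^{iθ₄} gives r₂ω₂e^{iθ₂}+r₃ω₃e^{iθ₃}=r₄ω₄e^{iθ₄}.
Eliminating the other unknown: ω₄ = r₂ω₂ sin(θ₂−θ₃) / [r₄ sin(θ₄−θ₃)].
Numerator sine = -0.10279; denominator sine = -0.91425.
Result = 0.1329·2.073·(-0.10279) / (0.3157·(-0.91425)) = +0.098138 rad/s; magnitude 0.098138 rad/s.

0.0981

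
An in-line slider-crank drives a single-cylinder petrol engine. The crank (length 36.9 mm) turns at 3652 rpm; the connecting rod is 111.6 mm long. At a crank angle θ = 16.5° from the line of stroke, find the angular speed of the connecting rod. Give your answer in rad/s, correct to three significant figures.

122

ω = 382.4 rad/s (converted from 3652 rpm).
The rod makes angle φ with the slider axis where L sinφ = r sinθ; differentiating, L cosφ·φ̇ = r ω cosθ.
L cosφ = √(L² − r² sin²θ) = 0.11111 m.
|ω_rod| = r ω |cosθ| / √(L² − r² sin²θ) = 0.0369·382.4·0.95882/0.11111 = 121.78 rad/s.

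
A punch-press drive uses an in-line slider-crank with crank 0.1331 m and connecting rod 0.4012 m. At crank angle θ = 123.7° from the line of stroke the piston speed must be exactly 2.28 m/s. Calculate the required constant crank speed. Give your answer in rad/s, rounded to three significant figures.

25.5

For an in-line slider-crank, |v_piston| = rω|sinθ|·[1 + r cosθ/√(L² − r² sin²θ)].
With r = 0.1331 m, L = 0.4012 m, θ = 123.7°: the bracketed kinematic factor |dx/dθ| = 0.089526 m.
ω = v/|dx/dθ| = 2.28/0.089526 = 25.467 rad/s.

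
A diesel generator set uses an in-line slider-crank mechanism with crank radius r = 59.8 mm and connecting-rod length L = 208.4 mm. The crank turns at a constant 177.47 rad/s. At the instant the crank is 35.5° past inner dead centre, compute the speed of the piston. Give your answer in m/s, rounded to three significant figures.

ω = 177.5 rad/s
For an in-line slider-crank, x = r cosθ + √(L² − r² sin²θ), so v = −rω sinθ·[1 + r cosθ/√(L² − r² sin²θ)].
With r = 0.0598 m, L = 0.2084 m, θ = 35.5°: √(L² − r² sin²θ) = 0.20549 m.
v = −0.0598·177.5·0.58070·[1 + 0.0598·0.81412/0.20549] = -7.6229 m/s.
|v| = 7.6229 m/s.

7.62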